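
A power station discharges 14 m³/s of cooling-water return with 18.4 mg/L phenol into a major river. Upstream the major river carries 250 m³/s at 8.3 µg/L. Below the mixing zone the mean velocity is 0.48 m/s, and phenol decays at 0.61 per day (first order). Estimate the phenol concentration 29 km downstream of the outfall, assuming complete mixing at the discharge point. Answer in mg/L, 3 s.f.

8.3 µg/L = 0.0083 mg/L.
After complete mixing, C₀ = (14·18.4 + 250·0.0083) / 264 = 0.9836 mg/L.
Travel time t = 2.9e+04 m / 0.48 m/s = 6.042e+04 s = 0.6993 d.
C = 0.9836·exp(−0.61·0.6993) = 0.9836·0.6528 = 0.6421 mg/L.

0.642 mg/L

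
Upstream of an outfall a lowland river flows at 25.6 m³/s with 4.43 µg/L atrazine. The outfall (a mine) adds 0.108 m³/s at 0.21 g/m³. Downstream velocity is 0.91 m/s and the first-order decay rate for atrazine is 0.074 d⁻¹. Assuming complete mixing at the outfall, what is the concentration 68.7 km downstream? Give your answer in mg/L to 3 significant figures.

4.43 µg/L = 0.00443 mg/L.
After complete mixing, C₀ = (0.108·0.21 + 25.6·0.00443) / 25.71 = 0.005294 mg/L.
Travel time t = 6.87e+04 m / 0.91 m/s = 7.549e+04 s = 0.8738 d.
C = 0.005294·exp(−0.074·0.8738) = 0.005294·0.9374 = 0.004962 mg/L.

0.00496 mg/L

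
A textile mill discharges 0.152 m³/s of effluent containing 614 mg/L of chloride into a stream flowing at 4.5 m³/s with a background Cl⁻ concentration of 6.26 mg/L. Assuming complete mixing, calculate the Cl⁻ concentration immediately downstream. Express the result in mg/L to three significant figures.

By mass balance at complete mixing, C = (0.152·614 + 4.5·6.26) / (0.152 + 4.5) = 121.5/4.652 = 26.12 mg/L.

26.1 mg/L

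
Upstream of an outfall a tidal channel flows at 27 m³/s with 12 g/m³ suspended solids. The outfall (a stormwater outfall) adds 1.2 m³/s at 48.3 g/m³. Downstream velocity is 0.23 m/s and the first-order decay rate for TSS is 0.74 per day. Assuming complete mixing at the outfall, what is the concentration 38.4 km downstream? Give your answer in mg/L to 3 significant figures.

After complete mixing, C₀ = (1.2·48.3 + 27·12) / 28.2 = 13.54 mg/L.
Travel time t = 3.84e+04 m / 0.23 m/s = 1.67e+05 s = 1.932 d.
C = 13.54·exp(−0.74·1.932) = 13.54·0.2393 = 3.242 mg/L.

3.24 mg/L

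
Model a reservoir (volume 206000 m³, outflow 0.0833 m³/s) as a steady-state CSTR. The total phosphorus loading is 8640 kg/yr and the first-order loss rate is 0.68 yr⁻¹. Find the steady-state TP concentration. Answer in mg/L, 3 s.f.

Outflow Q = 0.0833 m³/s × 3.156e+07 s/yr = 2.629e+06 m³/yr.
Steady-state CSTR mass balance: W = Q·C + k·V·C, so C = W/(Q + kV).
Q + kV = 2.629e+06 + 0.68·206000 = 2.769e+06 m³/yr.
C = 8640/2.769e+06 = 0.00312 kg/m³ = 3.12 mg/L.

3.12 mg/L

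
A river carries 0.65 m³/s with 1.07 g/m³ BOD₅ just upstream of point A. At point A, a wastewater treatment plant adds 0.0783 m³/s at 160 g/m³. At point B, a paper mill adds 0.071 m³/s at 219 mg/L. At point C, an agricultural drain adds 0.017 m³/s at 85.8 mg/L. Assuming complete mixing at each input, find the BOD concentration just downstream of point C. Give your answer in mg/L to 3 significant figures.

After input A: C = (0.65·1.07 + 0.0783·160) / 0.7283 = 18.16 mg/L.
After input B: C = (0.7283·18.16 + 0.071·219) / 0.7993 = 36 mg/L.
After input C: C = (0.7993·36 + 0.017·85.8) / 0.8163 = 37.03 mg/L.

37.0 mg/L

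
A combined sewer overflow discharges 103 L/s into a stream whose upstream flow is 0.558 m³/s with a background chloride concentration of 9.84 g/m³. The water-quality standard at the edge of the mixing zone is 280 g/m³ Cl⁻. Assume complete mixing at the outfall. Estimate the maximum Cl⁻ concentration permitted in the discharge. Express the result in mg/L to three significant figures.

1740 mg/L

103 L/s = 0.103 m³/s.
Mass balance: 280·0.661 = 0.103·Cₑ + 0.558·9.84.
Cₑ = (185.1 − 5.491) / 0.103 = 1744 mg/L.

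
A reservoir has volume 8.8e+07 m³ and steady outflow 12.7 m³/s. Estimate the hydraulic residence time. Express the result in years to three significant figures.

Q = 12.7 m³/s × 3.156e+07 s/yr = 4.008e+08 m³/yr.
Hydraulic residence time τ = V/Q = 8.8e+07/4.008e+08 = 0.2196 yr.

0.220 yr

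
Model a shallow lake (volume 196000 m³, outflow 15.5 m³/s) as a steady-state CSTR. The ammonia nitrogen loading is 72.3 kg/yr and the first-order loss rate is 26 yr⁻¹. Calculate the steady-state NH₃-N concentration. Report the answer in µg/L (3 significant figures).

Outflow Q = 15.5 m³/s × 3.156e+07 s/yr = 4.891e+08 m³/yr.
Steady-state CSTR mass balance: W = Q·C + k·V·C, so C = W/(Q + kV).
Q + kV = 4.891e+08 + 26·196000 = 4.942e+08 m³/yr.
C = 72.3/4.942e+08 = 1.463e-07 kg/m³ = 0.0001463 mg/L = 0.1463 µg/L.

0.146 µg/L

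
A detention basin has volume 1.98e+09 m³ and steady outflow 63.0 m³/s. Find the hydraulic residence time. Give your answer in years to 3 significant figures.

Q = 63.0 m³/s × 3.156e+07 s/yr = 1.988e+09 m³/yr.
Hydraulic residence time τ = V/Q = 1.98e+09/1.988e+09 = 0.9959 yr.

0.996 yr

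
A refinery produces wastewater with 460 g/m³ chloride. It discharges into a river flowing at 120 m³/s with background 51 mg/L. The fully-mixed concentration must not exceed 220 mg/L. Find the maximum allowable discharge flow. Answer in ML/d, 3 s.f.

7300 ML/d

Mass balance at complete mixing: C_std·(Q_w + Q_r) = Q_w·C_e + Q_r·C_b.
Rearranging, Q_w = Q_r·(C_std − C_b)/(C_e − C_std) = 120·(220 − 51) / (460 − 220) = 84.5 m³/s.
= 7301 ML/d.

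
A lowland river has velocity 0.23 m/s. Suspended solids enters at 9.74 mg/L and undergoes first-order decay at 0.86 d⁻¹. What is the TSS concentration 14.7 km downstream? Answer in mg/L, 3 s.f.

Travel time t = 14.7 km / 0.23 m/s = 1.47e+04/0.23 = 6.391e+04 s = 0.7397 d.
First-order decay: C = 9.74·exp(−0.86·0.7397) = 9.74·0.5293 = 5.156 mg/L.

5.16 mg/L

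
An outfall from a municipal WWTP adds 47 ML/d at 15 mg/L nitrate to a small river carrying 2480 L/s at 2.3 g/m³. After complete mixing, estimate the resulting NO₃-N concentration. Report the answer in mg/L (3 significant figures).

4.58 mg/L

47 ML/d = 0.544 m³/s.
2480 L/s = 2.48 m³/s.
Flow-weighted mixing gives C = (0.544·15 + 2.48·2.3) / (0.544 + 2.48) = 13.86/3.024 = 4.585 mg/L.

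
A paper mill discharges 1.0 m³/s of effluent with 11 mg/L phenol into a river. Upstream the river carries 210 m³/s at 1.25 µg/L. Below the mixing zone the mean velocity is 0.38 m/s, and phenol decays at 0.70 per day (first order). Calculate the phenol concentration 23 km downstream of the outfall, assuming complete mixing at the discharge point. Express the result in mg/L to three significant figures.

1.25 µg/L = 0.00125 mg/L.
After complete mixing, C₀ = (1·11 + 210·0.00125) / 211 = 0.05338 mg/L.
Travel time t = 2.3e+04 m / 0.38 m/s = 6.053e+04 s = 0.7005 d.
C = 0.05338·exp(−0.70·0.7005) = 0.05338·0.6124 = 0.03269 mg/L.

0.0327 mg/L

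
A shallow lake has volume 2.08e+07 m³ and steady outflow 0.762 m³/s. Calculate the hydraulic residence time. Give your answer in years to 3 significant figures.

Q = 0.762 m³/s × 3.156e+07 s/yr = 2.405e+07 m³/yr.
Hydraulic residence time τ = V/Q = 2.08e+07/2.405e+07 = 0.865 yr.

0.865 yr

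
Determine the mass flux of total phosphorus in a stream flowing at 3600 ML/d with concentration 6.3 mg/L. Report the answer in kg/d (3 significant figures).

3600 ML/d = 41.67 m³/s.
Mass flux = Q·C = 41.67 m³/s × 6.3 g/m³ = 262.5 g/s.
= 262.5 g/s × 86.4 = 2.268e+04 kg/d.

22700 kg/d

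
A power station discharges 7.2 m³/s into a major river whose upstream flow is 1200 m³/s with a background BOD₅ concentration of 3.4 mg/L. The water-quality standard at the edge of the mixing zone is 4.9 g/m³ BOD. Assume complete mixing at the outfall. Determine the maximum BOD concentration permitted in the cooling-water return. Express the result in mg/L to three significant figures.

255 mg/L

Mass balance: 4.9·1207 = 7.2·Cₑ + 1200·3.4.
Cₑ = (5915 − 4080) / 7.2 = 254.9 mg/L.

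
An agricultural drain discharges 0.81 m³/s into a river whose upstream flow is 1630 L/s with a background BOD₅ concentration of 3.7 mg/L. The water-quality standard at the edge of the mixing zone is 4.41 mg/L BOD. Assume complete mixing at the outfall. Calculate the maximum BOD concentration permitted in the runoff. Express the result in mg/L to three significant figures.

5.84 mg/L

1630 L/s = 1.63 m³/s.
Mass balance: 4.41·2.44 = 0.81·Cₑ + 1.63·3.7.
Cₑ = (10.76 − 6.031) / 0.81 = 5.839 mg/L.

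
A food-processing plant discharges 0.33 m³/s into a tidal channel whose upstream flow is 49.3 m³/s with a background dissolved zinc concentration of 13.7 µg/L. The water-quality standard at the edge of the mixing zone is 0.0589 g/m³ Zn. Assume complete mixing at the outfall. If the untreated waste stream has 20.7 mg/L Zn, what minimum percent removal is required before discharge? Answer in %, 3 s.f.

67.1 %

13.7 µg/L = 0.0137 mg/L.
Mass balance: 0.0589·49.63 = 0.33·Cₑ + 49.3·0.0137.
Cₑ = (2.923 − 0.6754) / 0.33 = 6.812 mg/L.
Required removal = 1 − 6.812/20.7 = 67.09 %.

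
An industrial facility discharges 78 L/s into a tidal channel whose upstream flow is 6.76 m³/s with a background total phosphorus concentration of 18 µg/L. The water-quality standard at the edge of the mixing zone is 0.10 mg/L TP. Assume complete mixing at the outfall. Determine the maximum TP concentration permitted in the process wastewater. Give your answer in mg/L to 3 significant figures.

78 L/s = 0.078 m³/s.
18 µg/L = 0.018 mg/L.
Mass balance: 0.1·6.838 = 0.078·Cₑ + 6.76·0.018.
Cₑ = (0.6838 − 0.1217) / 0.078 = 7.207 mg/L.

7.21 mg/L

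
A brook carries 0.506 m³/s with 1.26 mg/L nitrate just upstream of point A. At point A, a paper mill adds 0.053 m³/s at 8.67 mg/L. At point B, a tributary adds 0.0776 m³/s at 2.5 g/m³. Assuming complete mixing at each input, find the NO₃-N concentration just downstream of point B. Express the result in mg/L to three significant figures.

After input A: C = (0.506·1.26 + 0.053·8.67) / 0.559 = 1.963 mg/L.
After input B: C = (0.559·1.963 + 0.0776·2.5) / 0.6366 = 2.028 mg/L.

2.03 mg/L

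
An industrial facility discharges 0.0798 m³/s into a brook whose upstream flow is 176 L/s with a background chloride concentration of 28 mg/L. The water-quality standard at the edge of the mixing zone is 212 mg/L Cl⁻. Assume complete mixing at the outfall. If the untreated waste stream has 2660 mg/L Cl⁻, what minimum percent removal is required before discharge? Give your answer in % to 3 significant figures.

176 L/s = 0.176 m³/s.
Mass balance: 212·0.2558 = 0.0798·Cₑ + 0.176·28.
Cₑ = (54.23 − 4.928) / 0.0798 = 617.8 mg/L.
Required removal = 1 − 617.8/2660 = 76.77 %.

76.8 %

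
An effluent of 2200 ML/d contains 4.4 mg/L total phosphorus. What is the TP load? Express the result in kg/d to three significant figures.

2200 ML/d = 25.46 m³/s.
Mass flux = Q·C = 25.46 m³/s × 4.4 g/m³ = 112 g/s.
= 112 g/s × 86.4 = 9680 kg/d.

9680 kg/d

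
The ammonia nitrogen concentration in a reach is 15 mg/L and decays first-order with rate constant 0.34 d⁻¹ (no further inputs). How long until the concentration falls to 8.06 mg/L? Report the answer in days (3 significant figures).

t = ln(C₀/C)/k = ln(15/8.06)/0.34 = 0.6211/0.34 = 1.827 d.

1.83 d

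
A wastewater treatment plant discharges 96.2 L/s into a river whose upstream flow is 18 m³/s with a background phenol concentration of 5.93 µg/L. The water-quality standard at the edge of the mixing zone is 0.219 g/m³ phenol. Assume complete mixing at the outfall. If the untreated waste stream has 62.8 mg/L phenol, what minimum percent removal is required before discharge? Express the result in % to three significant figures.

96.2 L/s = 0.0962 m³/s.
5.93 µg/L = 0.00593 mg/L.
Mass balance: 0.219·18.1 = 0.0962·Cₑ + 18·0.00593.
Cₑ = (3.963 − 0.1067) / 0.0962 = 40.09 mg/L.
Required removal = 1 − 40.09/62.8 = 36.17 %.

36.2 %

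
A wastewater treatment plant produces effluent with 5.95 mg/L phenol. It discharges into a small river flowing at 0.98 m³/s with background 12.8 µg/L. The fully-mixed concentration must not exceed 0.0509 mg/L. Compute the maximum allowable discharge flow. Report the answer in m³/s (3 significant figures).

12.8 µg/L = 0.0128 mg/L.
Mass balance at complete mixing: C_std·(Q_w + Q_r) = Q_w·C_e + Q_r·C_b.
Rearranging, Q_w = Q_r·(C_std − C_b)/(C_e − C_std) = 0.98·(0.0509 − 0.0128) / (5.95 − 0.0509) = 0.006329 m³/s.

0.00633 m³/s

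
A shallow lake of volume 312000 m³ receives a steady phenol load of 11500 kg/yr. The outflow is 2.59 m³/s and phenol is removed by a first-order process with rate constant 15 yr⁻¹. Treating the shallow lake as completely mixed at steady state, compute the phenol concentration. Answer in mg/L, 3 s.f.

0.133 mg/L

Outflow Q = 2.59 m³/s × 3.156e+07 s/yr = 8.173e+07 m³/yr.
Steady-state CSTR mass balance: W = Q·C + k·V·C, so C = W/(Q + kV).
Q + kV = 8.173e+07 + 15·312000 = 8.641e+07 m³/yr.
C = 11500/8.641e+07 = 0.0001331 kg/m³ = 0.1331 mg/L.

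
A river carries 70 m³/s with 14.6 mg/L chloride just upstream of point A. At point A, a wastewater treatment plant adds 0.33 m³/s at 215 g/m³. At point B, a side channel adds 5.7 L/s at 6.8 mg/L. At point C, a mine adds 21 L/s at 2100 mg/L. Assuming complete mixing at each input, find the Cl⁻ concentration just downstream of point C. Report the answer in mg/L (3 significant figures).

After input A: C = (70·14.6 + 0.33·215) / 70.33 = 15.54 mg/L.
5.7 L/s = 0.0057 m³/s.
After input B: C = (70.33·15.54 + 0.0057·6.8) / 70.34 = 15.54 mg/L.
21 L/s = 0.021 m³/s.
After input C: C = (70.34·15.54 + 0.021·2100) / 70.36 = 16.16 mg/L.

16.2 mg/L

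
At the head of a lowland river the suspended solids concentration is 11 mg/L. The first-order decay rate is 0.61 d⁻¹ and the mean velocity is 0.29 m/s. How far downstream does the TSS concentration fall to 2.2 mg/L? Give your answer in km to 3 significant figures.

From C = C₀·e^(−kt), t = ln(C₀/C)/k = ln(11/2.2)/0.61 = 1.609/0.61 = 2.638 d.
Distance = v·t = 0.29 m/s × 2.28e+05 s = 6.611e+04 m = 66.11 km.

66.1 km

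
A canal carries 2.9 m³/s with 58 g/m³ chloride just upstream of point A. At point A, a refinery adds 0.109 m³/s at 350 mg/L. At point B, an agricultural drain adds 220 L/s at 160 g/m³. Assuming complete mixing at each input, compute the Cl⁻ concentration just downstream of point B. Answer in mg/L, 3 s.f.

After input A: C = (2.9·58 + 0.109·350) / 3.009 = 68.58 mg/L.
220 L/s = 0.22 m³/s.
After input B: C = (3.009·68.58 + 0.22·160) / 3.229 = 74.81 mg/L.

74.8 mg/L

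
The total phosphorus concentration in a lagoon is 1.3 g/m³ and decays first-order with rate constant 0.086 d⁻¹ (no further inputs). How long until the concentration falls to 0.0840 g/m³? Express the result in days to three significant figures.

t = ln(C₀/C)/k = ln(1.3/0.0840)/0.086 = 2.739/0.086 = 31.85 d.

31.9 d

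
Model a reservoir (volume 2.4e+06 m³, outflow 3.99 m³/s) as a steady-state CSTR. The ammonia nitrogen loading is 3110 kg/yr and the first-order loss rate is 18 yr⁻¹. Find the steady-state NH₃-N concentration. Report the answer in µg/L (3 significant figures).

Outflow Q = 3.99 m³/s × 3.156e+07 s/yr = 1.259e+08 m³/yr.
Steady-state CSTR mass balance: W = Q·C + k·V·C, so C = W/(Q + kV).
Q + kV = 1.259e+08 + 18·2.4e+06 = 1.691e+08 m³/yr.
C = 3110/1.691e+08 = 1.839e-05 kg/m³ = 0.01839 mg/L = 18.39 µg/L.

18.4 µg/L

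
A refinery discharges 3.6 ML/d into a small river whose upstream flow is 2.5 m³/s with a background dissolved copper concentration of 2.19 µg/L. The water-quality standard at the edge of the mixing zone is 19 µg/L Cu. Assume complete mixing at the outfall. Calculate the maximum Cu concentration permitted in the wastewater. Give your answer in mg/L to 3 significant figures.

1.03 mg/L

3.6 ML/d = 0.04167 m³/s.
2.19 µg/L = 0.00219 mg/L.
19 µg/L = 0.019 mg/L.
Mass balance: 0.019·2.542 = 0.04167·Cₑ + 2.5·0.00219.
Cₑ = (0.04829 − 0.005475) / 0.04167 = 1.028 mg/L.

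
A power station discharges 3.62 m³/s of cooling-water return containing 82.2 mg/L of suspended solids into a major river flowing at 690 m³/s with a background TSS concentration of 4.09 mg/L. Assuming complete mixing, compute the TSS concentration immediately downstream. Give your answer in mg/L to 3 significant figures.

Conservation of mass across the mixing zone: C = (3.62·82.2 + 690·4.09) / (3.62 + 690) = 3120/693.6 = 4.498 mg/L.

4.50 mg/L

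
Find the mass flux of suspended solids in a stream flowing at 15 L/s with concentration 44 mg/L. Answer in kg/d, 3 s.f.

15 L/s = 0.015 m³/s.
Mass flux = Q·C = 0.015 m³/s × 44 g/m³ = 0.66 g/s.
= 0.66 g/s × 86.4 = 57.02 kg/d.

57.0 kg/d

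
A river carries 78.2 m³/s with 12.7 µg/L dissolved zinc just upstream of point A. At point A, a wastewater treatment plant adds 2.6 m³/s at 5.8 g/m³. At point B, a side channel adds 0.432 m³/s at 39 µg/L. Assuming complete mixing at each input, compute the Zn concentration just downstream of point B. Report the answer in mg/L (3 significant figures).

0.198 mg/L

12.7 µg/L = 0.0127 mg/L.
After input A: C = (78.2·0.0127 + 2.6·5.8) / 80.8 = 0.1989 mg/L.
39 µg/L = 0.039 mg/L.
After input B: C = (80.8·0.1989 + 0.432·0.039) / 81.23 = 0.1981 mg/L.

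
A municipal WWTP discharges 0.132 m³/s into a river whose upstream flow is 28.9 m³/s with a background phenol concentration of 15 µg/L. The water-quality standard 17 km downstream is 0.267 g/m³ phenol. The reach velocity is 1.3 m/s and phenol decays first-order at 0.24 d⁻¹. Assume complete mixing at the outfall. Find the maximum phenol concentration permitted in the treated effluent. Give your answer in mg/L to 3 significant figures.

15 µg/L = 0.015 mg/L.
Travel time to the compliance point: t = 1.7e+04/1.3 = 1.308e+04 s = 0.1514 d; decay factor exp(−0.24·0.1514) = 0.9643.
So the concentration just after mixing may be at most 0.267/0.9643 = 0.2769 mg/L.
Mass balance: 0.2769·29.03 = 0.132·Cₑ + 28.9·0.015.
Cₑ = (8.038 − 0.4335) / 0.132 = 57.61 mg/L.

57.6 mg/L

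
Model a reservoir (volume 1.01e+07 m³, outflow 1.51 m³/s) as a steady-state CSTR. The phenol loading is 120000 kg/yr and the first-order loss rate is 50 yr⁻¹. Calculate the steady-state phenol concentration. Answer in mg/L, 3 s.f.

Outflow Q = 1.51 m³/s × 3.156e+07 s/yr = 4.765e+07 m³/yr.
Steady-state CSTR mass balance: W = Q·C + k·V·C, so C = W/(Q + kV).
Q + kV = 4.765e+07 + 50·1.01e+07 = 5.527e+08 m³/yr.
C = 120000/5.527e+08 = 0.0002171 kg/m³ = 0.2171 mg/L.

0.217 mg/L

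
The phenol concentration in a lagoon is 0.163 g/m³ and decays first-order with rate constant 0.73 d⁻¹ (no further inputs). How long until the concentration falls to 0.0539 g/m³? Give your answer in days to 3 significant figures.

1.52 d

t = ln(C₀/C)/k = ln(0.163/0.0539)/0.73 = 1.107/0.73 = 1.516 d.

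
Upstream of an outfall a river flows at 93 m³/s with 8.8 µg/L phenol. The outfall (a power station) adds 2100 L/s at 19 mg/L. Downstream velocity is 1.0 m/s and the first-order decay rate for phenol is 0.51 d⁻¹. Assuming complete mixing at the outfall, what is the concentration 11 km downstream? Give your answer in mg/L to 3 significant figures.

2100 L/s = 2.1 m³/s.
8.8 µg/L = 0.0088 mg/L.
After complete mixing, C₀ = (2.1·19 + 93·0.0088) / 95.1 = 0.4282 mg/L.
Travel time t = 1.1e+04 m / 1.0 m/s = 1.1e+04 s = 0.1273 d.
C = 0.4282·exp(−0.51·0.1273) = 0.4282·0.9371 = 0.4012 mg/L.

0.401 mg/L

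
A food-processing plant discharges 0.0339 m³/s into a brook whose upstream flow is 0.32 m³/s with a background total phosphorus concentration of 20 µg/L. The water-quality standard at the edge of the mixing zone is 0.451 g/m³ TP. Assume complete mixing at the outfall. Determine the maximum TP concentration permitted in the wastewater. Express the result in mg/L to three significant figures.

4.52 mg/L

20 µg/L = 0.02 mg/L.
Mass balance: 0.451·0.3539 = 0.0339·Cₑ + 0.32·0.02.
Cₑ = (0.1596 − 0.0064) / 0.0339 = 4.519 mg/L.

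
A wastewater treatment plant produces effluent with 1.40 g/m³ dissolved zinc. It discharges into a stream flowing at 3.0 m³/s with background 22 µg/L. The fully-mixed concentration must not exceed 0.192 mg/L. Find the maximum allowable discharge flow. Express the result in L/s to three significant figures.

22 µg/L = 0.022 mg/L.
Mass balance at complete mixing: C_std·(Q_w + Q_r) = Q_w·C_e + Q_r·C_b.
Rearranging, Q_w = Q_r·(C_std − C_b)/(C_e − C_std) = 3.0·(0.192 − 0.022) / (1.4 − 0.192) = 0.4222 m³/s.
= 422.2 L/s.

422 L/s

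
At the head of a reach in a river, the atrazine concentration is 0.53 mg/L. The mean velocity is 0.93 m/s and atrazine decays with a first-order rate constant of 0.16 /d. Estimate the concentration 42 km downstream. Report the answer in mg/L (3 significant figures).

0.487 mg/L

Travel time t = 42 km / 0.93 m/s = 4.2e+04/0.93 = 4.516e+04 s = 0.5227 d.
First-order decay: C = 0.53·exp(−0.16·0.5227) = 0.53·0.9198 = 0.4875 mg/L.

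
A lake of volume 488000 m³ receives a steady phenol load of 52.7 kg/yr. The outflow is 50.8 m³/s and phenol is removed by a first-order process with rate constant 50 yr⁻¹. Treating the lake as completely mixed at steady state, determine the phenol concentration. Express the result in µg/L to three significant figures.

Outflow Q = 50.8 m³/s × 3.156e+07 s/yr = 1.603e+09 m³/yr.
Steady-state CSTR mass balance: W = Q·C + k·V·C, so C = W/(Q + kV).
Q + kV = 1.603e+09 + 50·488000 = 1.628e+09 m³/yr.
C = 52.7/1.628e+09 = 3.238e-08 kg/m³ = 3.238e-05 mg/L = 0.03238 µg/L.

0.0324 µg/L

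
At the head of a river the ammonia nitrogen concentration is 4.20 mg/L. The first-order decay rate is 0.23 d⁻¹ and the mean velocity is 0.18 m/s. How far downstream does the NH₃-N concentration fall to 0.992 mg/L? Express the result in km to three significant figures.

97.6 km

From C = C₀·e^(−kt), t = ln(C₀/C)/k = ln(4.20/0.992)/0.23 = 1.443/0.23 = 6.274 d.
Distance = v·t = 0.18 m/s × 5.421e+05 s = 9.758e+04 m = 97.58 km.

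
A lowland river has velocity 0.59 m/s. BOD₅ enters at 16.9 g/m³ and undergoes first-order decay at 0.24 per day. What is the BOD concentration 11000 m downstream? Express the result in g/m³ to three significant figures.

16.0 g/m³

Travel time t = 11000 m / 0.59 m/s = 1.1e+04/0.59 = 1.864e+04 s = 0.2158 d.
First-order decay: C = 16.9·exp(−0.24·0.2158) = 16.9·0.9495 = 16.05 g/m³.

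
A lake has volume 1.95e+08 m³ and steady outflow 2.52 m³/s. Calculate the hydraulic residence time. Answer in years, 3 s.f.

2.45 yr

Q = 2.52 m³/s × 3.156e+07 s/yr = 7.953e+07 m³/yr.
Hydraulic residence time τ = V/Q = 1.95e+08/7.953e+07 = 2.452 yr.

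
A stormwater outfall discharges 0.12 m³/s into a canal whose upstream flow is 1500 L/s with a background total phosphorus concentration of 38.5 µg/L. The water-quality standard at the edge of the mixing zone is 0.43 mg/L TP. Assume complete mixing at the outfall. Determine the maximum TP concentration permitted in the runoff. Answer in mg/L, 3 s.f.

1500 L/s = 1.5 m³/s.
38.5 µg/L = 0.0385 mg/L.
Mass balance: 0.43·1.62 = 0.12·Cₑ + 1.5·0.0385.
Cₑ = (0.6966 − 0.05775) / 0.12 = 5.324 mg/L.

5.32 mg/L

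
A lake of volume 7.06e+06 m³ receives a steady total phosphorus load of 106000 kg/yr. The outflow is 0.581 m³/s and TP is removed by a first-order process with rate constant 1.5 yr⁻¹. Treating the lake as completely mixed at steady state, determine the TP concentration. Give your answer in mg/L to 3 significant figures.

3.66 mg/L

Outflow Q = 0.581 m³/s × 3.156e+07 s/yr = 1.833e+07 m³/yr.
Steady-state CSTR mass balance: W = Q·C + k·V·C, so C = W/(Q + kV).
Q + kV = 1.833e+07 + 1.5·7.06e+06 = 2.892e+07 m³/yr.
C = 106000/2.892e+07 = 0.003665 kg/m³ = 3.665 mg/L.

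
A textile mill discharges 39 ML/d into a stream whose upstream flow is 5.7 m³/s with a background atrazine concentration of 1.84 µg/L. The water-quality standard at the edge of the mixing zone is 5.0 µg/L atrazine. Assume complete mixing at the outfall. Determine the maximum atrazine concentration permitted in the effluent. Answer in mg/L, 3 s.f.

0.0449 mg/L

39 ML/d = 0.4514 m³/s.
1.84 µg/L = 0.00184 mg/L.
5.0 µg/L = 0.005 mg/L.
Mass balance: 0.005·6.151 = 0.4514·Cₑ + 5.7·0.00184.
Cₑ = (0.03076 − 0.01049) / 0.4514 = 0.0449 mg/L.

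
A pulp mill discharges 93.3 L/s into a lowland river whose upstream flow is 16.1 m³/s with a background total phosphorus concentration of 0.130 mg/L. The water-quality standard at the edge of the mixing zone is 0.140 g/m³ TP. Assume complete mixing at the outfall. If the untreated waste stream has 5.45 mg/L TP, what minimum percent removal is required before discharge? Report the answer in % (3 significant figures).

65.8 %

93.3 L/s = 0.0933 m³/s.
Mass balance: 0.14·16.19 = 0.0933·Cₑ + 16.1·0.13.
Cₑ = (2.267 − 2.093) / 0.0933 = 1.866 mg/L.
Required removal = 1 − 1.866/5.45 = 65.77 %.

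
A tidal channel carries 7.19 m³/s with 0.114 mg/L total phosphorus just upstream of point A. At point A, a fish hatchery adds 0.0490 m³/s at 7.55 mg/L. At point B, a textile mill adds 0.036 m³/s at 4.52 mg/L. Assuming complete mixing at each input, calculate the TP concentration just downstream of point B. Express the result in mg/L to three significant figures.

After input A: C = (7.19·0.114 + 0.049·7.55) / 7.239 = 0.1643 mg/L.
After input B: C = (7.239·0.1643 + 0.036·4.52) / 7.275 = 0.1859 mg/L.

0.186 mg/L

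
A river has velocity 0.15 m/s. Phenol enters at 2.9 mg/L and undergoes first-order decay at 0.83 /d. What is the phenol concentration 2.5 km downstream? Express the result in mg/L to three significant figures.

2.47 mg/L

Travel time t = 2.5 km / 0.15 m/s = 2500/0.15 = 1.667e+04 s = 0.1929 d.
First-order decay: C = 2.9·exp(−0.83·0.1929) = 2.9·0.8521 = 2.471 mg/L.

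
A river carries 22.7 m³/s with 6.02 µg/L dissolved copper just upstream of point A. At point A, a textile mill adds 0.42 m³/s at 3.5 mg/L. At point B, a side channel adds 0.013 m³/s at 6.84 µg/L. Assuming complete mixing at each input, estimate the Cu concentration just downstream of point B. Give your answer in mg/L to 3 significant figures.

6.02 µg/L = 0.00602 mg/L.
After input A: C = (22.7·0.00602 + 0.42·3.5) / 23.12 = 0.06949 mg/L.
6.84 µg/L = 0.00684 mg/L.
After input B: C = (23.12·0.06949 + 0.013·0.00684) / 23.13 = 0.06946 mg/L.

0.0695 mg/L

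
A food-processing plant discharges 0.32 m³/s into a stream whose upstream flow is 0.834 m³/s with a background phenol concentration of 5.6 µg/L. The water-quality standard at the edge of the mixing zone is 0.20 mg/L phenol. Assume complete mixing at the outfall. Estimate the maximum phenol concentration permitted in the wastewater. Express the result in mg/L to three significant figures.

5.6 µg/L = 0.0056 mg/L.
Mass balance: 0.2·1.154 = 0.32·Cₑ + 0.834·0.0056.
Cₑ = (0.2308 − 0.00467) / 0.32 = 0.7067 mg/L.

0.707 mg/L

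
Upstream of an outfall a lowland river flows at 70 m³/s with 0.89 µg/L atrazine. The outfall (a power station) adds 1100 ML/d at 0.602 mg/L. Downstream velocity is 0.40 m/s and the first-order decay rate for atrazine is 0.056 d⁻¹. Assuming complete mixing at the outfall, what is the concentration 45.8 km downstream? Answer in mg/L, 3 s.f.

1100 ML/d = 12.73 m³/s.
0.89 µg/L = 0.00089 mg/L.
After complete mixing, C₀ = (12.73·0.602 + 70·0.00089) / 82.73 = 0.09339 mg/L.
Travel time t = 4.58e+04 m / 0.40 m/s = 1.145e+05 s = 1.325 d.
C = 0.09339·exp(−0.056·1.325) = 0.09339·0.9285 = 0.08671 mg/L.

0.0867 mg/L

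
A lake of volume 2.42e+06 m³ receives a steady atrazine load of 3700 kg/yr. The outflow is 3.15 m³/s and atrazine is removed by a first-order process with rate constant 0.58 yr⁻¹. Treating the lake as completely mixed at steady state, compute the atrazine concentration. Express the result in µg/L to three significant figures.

Outflow Q = 3.15 m³/s × 3.156e+07 s/yr = 9.941e+07 m³/yr.
Steady-state CSTR mass balance: W = Q·C + k·V·C, so C = W/(Q + kV).
Q + kV = 9.941e+07 + 0.58·2.42e+06 = 1.008e+08 m³/yr.
C = 3700/1.008e+08 = 3.67e-05 kg/m³ = 0.0367 mg/L = 36.7 µg/L.

36.7 µg/L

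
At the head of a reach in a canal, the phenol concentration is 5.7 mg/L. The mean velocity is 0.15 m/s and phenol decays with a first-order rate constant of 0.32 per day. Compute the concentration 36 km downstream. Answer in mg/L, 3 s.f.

2.34 mg/L

Travel time t = 36 km / 0.15 m/s = 3.6e+04/0.15 = 2.4e+05 s = 2.778 d.
First-order decay: C = 5.7·exp(−0.32·2.778) = 5.7·0.4111 = 2.343 mg/L.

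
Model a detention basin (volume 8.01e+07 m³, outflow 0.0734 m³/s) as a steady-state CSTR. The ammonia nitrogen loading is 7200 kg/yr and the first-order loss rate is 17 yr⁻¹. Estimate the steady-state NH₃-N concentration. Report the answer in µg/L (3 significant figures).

Outflow Q = 0.0734 m³/s × 3.156e+07 s/yr = 2.316e+06 m³/yr.
Steady-state CSTR mass balance: W = Q·C + k·V·C, so C = W/(Q + kV).
Q + kV = 2.316e+06 + 17·8.01e+07 = 1.364e+09 m³/yr.
C = 7200/1.364e+09 = 5.279e-06 kg/m³ = 0.005279 mg/L = 5.279 µg/L.

5.28 µg/L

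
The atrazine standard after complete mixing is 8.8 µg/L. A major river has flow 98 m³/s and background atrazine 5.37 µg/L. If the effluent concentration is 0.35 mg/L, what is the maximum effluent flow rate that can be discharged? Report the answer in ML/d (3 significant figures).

85.1 ML/d

5.37 µg/L = 0.00537 mg/L.
8.8 µg/L = 0.0088 mg/L.
Mass balance at complete mixing: C_std·(Q_w + Q_r) = Q_w·C_e + Q_r·C_b.
Rearranging, Q_w = Q_r·(C_std − C_b)/(C_e − C_std) = 98·(0.0088 − 0.00537) / (0.35 − 0.0088) = 0.9852 m³/s.
= 85.12 ML/d.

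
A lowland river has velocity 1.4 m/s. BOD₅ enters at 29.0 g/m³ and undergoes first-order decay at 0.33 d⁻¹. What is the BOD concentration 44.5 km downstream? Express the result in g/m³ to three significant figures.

Travel time t = 44.5 km / 1.4 m/s = 4.45e+04/1.4 = 3.179e+04 s = 0.3679 d.
First-order decay: C = 29.0·exp(−0.33·0.3679) = 29.0·0.8857 = 25.68 g/m³.

25.7 g/m³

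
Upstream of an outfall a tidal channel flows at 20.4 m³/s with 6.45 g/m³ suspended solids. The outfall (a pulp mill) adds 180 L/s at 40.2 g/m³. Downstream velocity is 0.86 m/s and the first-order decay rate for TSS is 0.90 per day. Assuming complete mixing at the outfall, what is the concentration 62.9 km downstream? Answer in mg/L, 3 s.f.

3.15 mg/L

180 L/s = 0.18 m³/s.
After complete mixing, C₀ = (0.18·40.2 + 20.4·6.45) / 20.58 = 6.745 mg/L.
Travel time t = 6.29e+04 m / 0.86 m/s = 7.314e+04 s = 0.8465 d.
C = 6.745·exp(−0.90·0.8465) = 6.745·0.4668 = 3.149 mg/L.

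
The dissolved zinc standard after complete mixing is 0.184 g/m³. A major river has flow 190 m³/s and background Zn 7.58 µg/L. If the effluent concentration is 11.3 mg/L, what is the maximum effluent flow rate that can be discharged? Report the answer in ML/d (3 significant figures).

7.58 µg/L = 0.00758 mg/L.
Mass balance at complete mixing: C_std·(Q_w + Q_r) = Q_w·C_e + Q_r·C_b.
Rearranging, Q_w = Q_r·(C_std − C_b)/(C_e − C_std) = 190·(0.184 − 0.00758) / (11.3 − 0.184) = 3.015 m³/s.
= 260.5 ML/d.

261 ML/d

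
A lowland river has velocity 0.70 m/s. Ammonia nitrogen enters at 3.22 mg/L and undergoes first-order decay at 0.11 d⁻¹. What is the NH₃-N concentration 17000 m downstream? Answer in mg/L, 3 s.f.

3.12 mg/L

Travel time t = 17000 m / 0.70 m/s = 1.7e+04/0.70 = 2.429e+04 s = 0.2811 d.
First-order decay: C = 3.22·exp(−0.11·0.2811) = 3.22·0.9696 = 3.122 mg/L.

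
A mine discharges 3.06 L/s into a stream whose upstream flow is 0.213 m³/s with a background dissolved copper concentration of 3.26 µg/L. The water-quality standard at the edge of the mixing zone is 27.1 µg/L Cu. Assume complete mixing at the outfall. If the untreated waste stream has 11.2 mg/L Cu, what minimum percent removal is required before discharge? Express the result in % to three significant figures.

3.06 L/s = 0.00306 m³/s.
3.26 µg/L = 0.00326 mg/L.
27.1 µg/L = 0.0271 mg/L.
Mass balance: 0.0271·0.2161 = 0.00306·Cₑ + 0.213·0.00326.
Cₑ = (0.005855 − 0.0006944) / 0.00306 = 1.687 mg/L.
Required removal = 1 − 1.687/11.2 = 84.94 %.

84.9 %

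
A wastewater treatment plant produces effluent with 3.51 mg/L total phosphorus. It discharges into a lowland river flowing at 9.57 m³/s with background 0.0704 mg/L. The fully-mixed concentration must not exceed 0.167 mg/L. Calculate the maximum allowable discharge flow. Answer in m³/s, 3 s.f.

0.277 m³/s

Mass balance at complete mixing: C_std·(Q_w + Q_r) = Q_w·C_e + Q_r·C_b.
Rearranging, Q_w = Q_r·(C_std − C_b)/(C_e − C_std) = 9.57·(0.167 − 0.0704) / (3.51 − 0.167) = 0.2765 m³/s.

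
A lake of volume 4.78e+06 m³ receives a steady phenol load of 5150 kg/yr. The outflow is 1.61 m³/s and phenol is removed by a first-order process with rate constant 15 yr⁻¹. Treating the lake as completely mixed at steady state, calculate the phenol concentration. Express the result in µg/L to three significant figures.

42.0 µg/L

Outflow Q = 1.61 m³/s × 3.156e+07 s/yr = 5.081e+07 m³/yr.
Steady-state CSTR mass balance: W = Q·C + k·V·C, so C = W/(Q + kV).
Q + kV = 5.081e+07 + 15·4.78e+06 = 1.225e+08 m³/yr.
C = 5150/1.225e+08 = 4.204e-05 kg/m³ = 0.04204 mg/L = 42.04 µg/L.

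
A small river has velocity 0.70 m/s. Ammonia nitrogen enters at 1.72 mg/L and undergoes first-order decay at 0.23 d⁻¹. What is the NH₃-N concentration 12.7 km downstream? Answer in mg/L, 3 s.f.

1.64 mg/L

Travel time t = 12.7 km / 0.70 m/s = 1.27e+04/0.70 = 1.814e+04 s = 0.21 d.
First-order decay: C = 1.72·exp(−0.23·0.21) = 1.72·0.9529 = 1.639 mg/L.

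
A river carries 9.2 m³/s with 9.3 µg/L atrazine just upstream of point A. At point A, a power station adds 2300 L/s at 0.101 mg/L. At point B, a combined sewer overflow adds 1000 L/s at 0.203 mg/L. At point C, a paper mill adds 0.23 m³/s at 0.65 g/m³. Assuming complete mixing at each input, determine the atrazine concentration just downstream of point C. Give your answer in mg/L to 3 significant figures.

9.3 µg/L = 0.0093 mg/L.
2300 L/s = 2.3 m³/s.
After input A: C = (9.2·0.0093 + 2.3·0.101) / 11.5 = 0.02764 mg/L.
1000 L/s = 1 m³/s.
After input B: C = (11.5·0.02764 + 1·0.203) / 12.5 = 0.04167 mg/L.
After input C: C = (12.5·0.04167 + 0.23·0.65) / 12.73 = 0.05266 mg/L.

0.0527 mg/L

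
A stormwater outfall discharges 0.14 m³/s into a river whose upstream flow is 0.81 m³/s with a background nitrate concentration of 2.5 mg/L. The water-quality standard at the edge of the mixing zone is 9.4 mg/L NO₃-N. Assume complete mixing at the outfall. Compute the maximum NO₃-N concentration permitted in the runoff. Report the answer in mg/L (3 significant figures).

Mass balance: 9.4·0.95 = 0.14·Cₑ + 0.81·2.5.
Cₑ = (8.93 − 2.025) / 0.14 = 49.32 mg/L.

49.3 mg/L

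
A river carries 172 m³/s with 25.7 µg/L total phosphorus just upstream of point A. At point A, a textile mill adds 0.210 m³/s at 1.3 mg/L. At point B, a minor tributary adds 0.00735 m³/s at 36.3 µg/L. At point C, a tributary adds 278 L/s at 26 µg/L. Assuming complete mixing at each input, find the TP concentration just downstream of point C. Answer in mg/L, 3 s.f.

25.7 µg/L = 0.0257 mg/L.
After input A: C = (172·0.0257 + 0.21·1.3) / 172.2 = 0.02725 mg/L.
36.3 µg/L = 0.0363 mg/L.
After input B: C = (172.2·0.02725 + 0.00735·0.0363) / 172.2 = 0.02725 mg/L.
278 L/s = 0.278 m³/s.
26 µg/L = 0.026 mg/L.
After input C: C = (172.2·0.02725 + 0.278·0.026) / 172.5 = 0.02725 mg/L.

0.0273 mg/L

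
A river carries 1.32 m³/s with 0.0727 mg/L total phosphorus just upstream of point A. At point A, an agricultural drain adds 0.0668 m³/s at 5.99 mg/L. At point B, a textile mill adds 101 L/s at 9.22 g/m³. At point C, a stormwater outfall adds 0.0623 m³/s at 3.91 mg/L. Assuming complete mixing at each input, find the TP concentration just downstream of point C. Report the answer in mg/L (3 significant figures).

After input A: C = (1.32·0.0727 + 0.0668·5.99) / 1.387 = 0.3577 mg/L.
101 L/s = 0.101 m³/s.
After input B: C = (1.387·0.3577 + 0.101·9.22) / 1.488 = 0.9593 mg/L.
After input C: C = (1.488·0.9593 + 0.0623·3.91) / 1.55 = 1.078 mg/L.

1.08 mg/L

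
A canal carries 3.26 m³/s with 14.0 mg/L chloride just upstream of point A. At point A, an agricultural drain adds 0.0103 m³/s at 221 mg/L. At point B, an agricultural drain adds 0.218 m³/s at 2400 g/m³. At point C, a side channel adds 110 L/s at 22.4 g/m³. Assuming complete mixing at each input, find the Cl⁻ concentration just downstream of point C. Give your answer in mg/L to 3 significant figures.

159 mg/L

After input A: C = (3.26·14 + 0.0103·221) / 3.27 = 14.65 mg/L.
After input B: C = (3.27·14.65 + 0.218·2400) / 3.488 = 163.7 mg/L.
110 L/s = 0.11 m³/s.
After input C: C = (3.488·163.7 + 0.11·22.4) / 3.598 = 159.4 mg/L.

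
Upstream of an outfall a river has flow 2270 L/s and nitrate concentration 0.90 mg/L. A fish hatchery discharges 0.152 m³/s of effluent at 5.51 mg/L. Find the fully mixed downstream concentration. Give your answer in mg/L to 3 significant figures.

1.19 mg/L

2270 L/s = 2.27 m³/s.
By mass balance at complete mixing, C = (0.152·5.51 + 2.27·0.9) / (0.152 + 2.27) = 2.881/2.422 = 1.189 mg/L.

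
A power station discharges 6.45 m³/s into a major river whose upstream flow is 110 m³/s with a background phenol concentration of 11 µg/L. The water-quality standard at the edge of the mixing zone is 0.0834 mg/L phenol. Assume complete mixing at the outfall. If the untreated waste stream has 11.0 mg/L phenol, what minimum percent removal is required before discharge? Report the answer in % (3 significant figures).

11 µg/L = 0.011 mg/L.
Mass balance: 0.0834·116.5 = 6.45·Cₑ + 110·0.011.
Cₑ = (9.712 − 1.21) / 6.45 = 1.318 mg/L.
Required removal = 1 − 1.318/11.0 = 88.02 %.

88.0 %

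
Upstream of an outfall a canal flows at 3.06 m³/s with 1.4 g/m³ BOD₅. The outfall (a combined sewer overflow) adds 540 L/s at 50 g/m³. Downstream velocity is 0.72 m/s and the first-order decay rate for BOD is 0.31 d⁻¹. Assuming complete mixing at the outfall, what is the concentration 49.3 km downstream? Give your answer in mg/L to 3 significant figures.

540 L/s = 0.54 m³/s.
After complete mixing, C₀ = (0.54·50 + 3.06·1.4) / 3.6 = 8.69 mg/L.
Travel time t = 4.93e+04 m / 0.72 m/s = 6.847e+04 s = 0.7925 d.
C = 8.69·exp(−0.31·0.7925) = 8.69·0.7822 = 6.797 mg/L.

6.80 mg/L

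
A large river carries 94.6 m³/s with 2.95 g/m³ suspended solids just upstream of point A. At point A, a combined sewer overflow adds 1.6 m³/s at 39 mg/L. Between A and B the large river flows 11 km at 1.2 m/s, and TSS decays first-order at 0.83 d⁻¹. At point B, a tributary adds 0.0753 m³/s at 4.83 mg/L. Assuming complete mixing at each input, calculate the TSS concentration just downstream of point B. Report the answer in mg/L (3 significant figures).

After input A: C = (94.6·2.95 + 1.6·39) / 96.2 = 3.55 mg/L.
Over the 11 km reach to input B (t = 9167 s = 0.1061 d), decay gives C = 3.55·exp(−0.83·0.1061) = 3.25 mg/L.
After input B: C = (96.2·3.25 + 0.0753·4.83) / 96.28 = 3.252 mg/L.

3.25 mg/L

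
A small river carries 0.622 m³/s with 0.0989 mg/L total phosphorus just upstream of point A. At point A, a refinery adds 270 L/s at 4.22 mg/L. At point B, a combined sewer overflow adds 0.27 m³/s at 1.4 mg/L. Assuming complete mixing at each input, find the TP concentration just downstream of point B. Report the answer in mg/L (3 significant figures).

270 L/s = 0.27 m³/s.
After input A: C = (0.622·0.0989 + 0.27·4.22) / 0.892 = 1.346 mg/L.
After input B: C = (0.892·1.346 + 0.27·1.4) / 1.162 = 1.359 mg/L.

1.36 mg/L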